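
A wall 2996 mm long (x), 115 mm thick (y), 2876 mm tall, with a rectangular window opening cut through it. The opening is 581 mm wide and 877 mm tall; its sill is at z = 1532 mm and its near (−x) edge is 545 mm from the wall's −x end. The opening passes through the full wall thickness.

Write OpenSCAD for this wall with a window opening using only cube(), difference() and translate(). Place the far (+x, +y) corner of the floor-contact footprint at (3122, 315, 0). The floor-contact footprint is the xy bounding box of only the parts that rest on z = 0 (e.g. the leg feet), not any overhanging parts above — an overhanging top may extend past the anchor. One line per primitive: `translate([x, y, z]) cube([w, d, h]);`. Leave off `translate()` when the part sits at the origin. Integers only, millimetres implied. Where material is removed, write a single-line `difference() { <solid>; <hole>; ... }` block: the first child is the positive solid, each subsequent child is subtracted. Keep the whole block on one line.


difference() { translate([126, 200, 0]) cube([2996, 115, 2876]); translate([671, 200, 1532]) cube([581, 115, 877]); }


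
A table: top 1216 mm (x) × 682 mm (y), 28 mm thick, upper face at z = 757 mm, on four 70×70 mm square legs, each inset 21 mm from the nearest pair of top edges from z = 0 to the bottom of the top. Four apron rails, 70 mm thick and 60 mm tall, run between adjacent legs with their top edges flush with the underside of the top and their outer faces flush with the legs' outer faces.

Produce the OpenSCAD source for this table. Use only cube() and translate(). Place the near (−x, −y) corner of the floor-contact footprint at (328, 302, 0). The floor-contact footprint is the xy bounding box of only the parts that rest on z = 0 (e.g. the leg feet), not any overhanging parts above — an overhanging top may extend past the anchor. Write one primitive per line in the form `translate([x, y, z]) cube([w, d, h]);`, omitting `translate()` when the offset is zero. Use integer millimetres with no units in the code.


translate([307, 281, 729]) cube([1216, 682, 28]);
translate([328, 302, 0]) cube([70, 70, 729]);
translate([1432, 302, 0]) cube([70, 70, 729]);
translate([328, 872, 0]) cube([70, 70, 729]);
translate([1432, 872, 0]) cube([70, 70, 729]);
translate([398, 302, 669]) cube([1034, 70, 60]);
translate([398, 872, 669]) cube([1034, 70, 60]);
translate([328, 372, 669]) cube([70, 500, 60]);
translate([1432, 372, 669]) cube([70, 500, 60]);


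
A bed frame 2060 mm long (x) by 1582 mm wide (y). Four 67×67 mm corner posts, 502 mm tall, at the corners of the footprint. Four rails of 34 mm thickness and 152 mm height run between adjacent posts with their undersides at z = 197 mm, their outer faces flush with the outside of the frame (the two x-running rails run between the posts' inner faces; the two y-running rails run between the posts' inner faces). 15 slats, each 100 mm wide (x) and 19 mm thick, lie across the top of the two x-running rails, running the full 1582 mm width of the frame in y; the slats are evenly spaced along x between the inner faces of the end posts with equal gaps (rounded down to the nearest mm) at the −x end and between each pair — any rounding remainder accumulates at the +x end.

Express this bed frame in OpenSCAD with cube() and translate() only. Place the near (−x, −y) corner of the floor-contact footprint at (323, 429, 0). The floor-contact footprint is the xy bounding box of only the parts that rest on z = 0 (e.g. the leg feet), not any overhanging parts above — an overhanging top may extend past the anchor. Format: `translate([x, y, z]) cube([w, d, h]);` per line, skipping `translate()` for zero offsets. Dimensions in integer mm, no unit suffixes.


// slat z = rail_z + rail_h = 197 + 152 = 349
// slat gap = ⌊(1926 − 15·100) / 16⌋ = 26
translate([323, 429, 0]) cube([67, 67, 502]);
translate([323, 1944, 0]) cube([67, 67, 502]);
translate([2316, 429, 0]) cube([67, 67, 502]);
translate([2316, 1944, 0]) cube([67, 67, 502]);
translate([390, 429, 197]) cube([1926, 34, 152]);
translate([390, 1977, 197]) cube([1926, 34, 152]);
translate([323, 496, 197]) cube([34, 1448, 152]);
translate([2349, 496, 197]) cube([34, 1448, 152]);
translate([416, 429, 349]) cube([100, 1582, 19]);
translate([542, 429, 349]) cube([100, 1582, 19]);
translate([668, 429, 349]) cube([100, 1582, 19]);
translate([794, 429, 349]) cube([100, 1582, 19]);
translate([920, 429, 349]) cube([100, 1582, 19]);
translate([1046, 429, 349]) cube([100, 1582, 19]);
translate([1172, 429, 349]) cube([100, 1582, 19]);
translate([1298, 429, 349]) cube([100, 1582, 19]);
translate([1424, 429, 349]) cube([100, 1582, 19]);
translate([1550, 429, 349]) cube([100, 1582, 19]);
translate([1676, 429, 349]) cube([100, 1582, 19]);
translate([1802, 429, 349]) cube([100, 1582, 19]);
translate([1928, 429, 349]) cube([100, 1582, 19]);
translate([2054, 429, 349]) cube([100, 1582, 19]);
translate([2180, 429, 349]) cube([100, 1582, 19]);


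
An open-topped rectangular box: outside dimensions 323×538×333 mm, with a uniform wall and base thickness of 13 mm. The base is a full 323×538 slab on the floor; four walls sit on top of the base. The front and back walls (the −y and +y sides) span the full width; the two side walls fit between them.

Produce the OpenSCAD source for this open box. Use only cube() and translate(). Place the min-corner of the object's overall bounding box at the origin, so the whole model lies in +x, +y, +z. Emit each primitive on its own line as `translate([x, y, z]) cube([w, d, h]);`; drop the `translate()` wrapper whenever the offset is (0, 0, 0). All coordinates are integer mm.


cube([323, 538, 13]);
translate([0, 0, 13]) cube([323, 13, 320]);
translate([0, 525, 13]) cube([323, 13, 320]);
translate([0, 13, 13]) cube([13, 512, 320]);
translate([310, 13, 13]) cube([13, 512, 320]);


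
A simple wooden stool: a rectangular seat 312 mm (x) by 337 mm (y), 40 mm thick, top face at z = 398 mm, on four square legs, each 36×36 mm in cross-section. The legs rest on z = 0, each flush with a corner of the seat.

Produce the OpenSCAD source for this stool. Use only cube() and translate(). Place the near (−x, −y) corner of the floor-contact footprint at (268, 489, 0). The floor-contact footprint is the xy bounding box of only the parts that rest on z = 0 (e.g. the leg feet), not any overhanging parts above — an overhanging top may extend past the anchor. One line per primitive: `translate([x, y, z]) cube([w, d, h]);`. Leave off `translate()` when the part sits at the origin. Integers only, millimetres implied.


// leg_h = 398 - 40 = 358
translate([268, 489, 358]) cube([312, 337, 40]);
translate([268, 489, 0]) cube([36, 36, 358]);
translate([544, 489, 0]) cube([36, 36, 358]);
translate([268, 790, 0]) cube([36, 36, 358]);
translate([544, 790, 0]) cube([36, 36, 358]);


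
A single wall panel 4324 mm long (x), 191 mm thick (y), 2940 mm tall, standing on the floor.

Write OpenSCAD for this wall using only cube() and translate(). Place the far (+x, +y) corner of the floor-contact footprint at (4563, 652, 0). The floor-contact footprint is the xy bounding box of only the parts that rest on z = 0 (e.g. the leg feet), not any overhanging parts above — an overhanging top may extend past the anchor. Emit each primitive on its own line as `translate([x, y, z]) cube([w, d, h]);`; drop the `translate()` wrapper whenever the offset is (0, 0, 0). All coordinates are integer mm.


translate([239, 461, 0]) cube([4324, 191, 2940]);


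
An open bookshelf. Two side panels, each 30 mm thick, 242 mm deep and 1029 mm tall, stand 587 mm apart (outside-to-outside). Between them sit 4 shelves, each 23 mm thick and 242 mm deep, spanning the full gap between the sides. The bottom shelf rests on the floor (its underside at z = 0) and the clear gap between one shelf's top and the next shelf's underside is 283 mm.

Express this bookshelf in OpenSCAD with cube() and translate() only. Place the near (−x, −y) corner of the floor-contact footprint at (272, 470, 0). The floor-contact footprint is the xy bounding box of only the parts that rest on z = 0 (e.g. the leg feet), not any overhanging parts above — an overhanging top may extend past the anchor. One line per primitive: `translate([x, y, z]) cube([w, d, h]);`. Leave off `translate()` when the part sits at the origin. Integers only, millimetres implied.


translate([272, 470, 0]) cube([30, 242, 1029]);
translate([829, 470, 0]) cube([30, 242, 1029]);
translate([302, 470, 0]) cube([527, 242, 23]);
translate([302, 470, 306]) cube([527, 242, 23]);
translate([302, 470, 612]) cube([527, 242, 23]);
translate([302, 470, 918]) cube([527, 242, 23]);


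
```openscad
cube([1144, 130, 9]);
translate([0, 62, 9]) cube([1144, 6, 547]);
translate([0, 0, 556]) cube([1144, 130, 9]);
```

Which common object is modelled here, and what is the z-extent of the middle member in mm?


An I-beam. The web height is 547 mm.

Two wide flanges with a thin centred web — an I-beam. Overall 565 mm minus two 9 mm flanges gives a web of 565 − 2·9 = 547 mm.


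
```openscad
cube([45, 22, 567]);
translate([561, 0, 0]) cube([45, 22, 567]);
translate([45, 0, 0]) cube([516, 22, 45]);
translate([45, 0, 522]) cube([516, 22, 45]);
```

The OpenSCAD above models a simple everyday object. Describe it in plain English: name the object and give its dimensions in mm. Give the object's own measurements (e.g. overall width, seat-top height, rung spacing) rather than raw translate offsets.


A rectangular picture frame lying in the x–z plane (depth along y). The opening is 516 mm wide (x) by 477 mm tall (z), surrounded by a border 45 mm wide on all four sides. The frame is 22 mm deep and is made of two full-height vertical stiles with two horizontal rails fitted between them.


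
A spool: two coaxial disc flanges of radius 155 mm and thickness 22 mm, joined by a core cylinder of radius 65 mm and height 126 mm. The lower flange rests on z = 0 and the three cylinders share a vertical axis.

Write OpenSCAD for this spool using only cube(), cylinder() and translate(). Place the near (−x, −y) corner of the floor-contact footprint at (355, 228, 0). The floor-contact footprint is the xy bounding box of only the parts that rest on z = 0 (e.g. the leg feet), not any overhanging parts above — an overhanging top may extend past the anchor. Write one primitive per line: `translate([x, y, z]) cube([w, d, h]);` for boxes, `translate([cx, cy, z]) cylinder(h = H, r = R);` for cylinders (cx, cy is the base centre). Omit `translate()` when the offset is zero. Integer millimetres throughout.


translate([510, 383, 0]) cylinder(h = 22, r = 155);
translate([510, 383, 22]) cylinder(h = 126, r = 65);
translate([510, 383, 148]) cylinder(h = 22, r = 155);


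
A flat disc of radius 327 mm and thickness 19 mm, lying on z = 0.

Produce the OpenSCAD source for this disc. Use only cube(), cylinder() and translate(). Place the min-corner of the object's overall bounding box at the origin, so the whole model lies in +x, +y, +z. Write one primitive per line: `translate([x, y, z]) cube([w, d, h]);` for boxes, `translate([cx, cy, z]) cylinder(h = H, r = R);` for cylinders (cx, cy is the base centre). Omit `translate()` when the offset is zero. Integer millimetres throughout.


translate([327, 327, 0]) cylinder(h = 19, r = 327);


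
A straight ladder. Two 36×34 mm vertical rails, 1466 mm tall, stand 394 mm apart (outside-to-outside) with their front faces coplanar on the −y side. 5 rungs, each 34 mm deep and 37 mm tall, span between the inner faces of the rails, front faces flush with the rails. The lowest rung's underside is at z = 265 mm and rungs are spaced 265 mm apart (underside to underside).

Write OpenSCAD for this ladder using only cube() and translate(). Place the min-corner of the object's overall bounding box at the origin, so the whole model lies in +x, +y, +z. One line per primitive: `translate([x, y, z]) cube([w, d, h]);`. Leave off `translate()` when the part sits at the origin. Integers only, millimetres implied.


// rung span = 394 - 2*36 = 322
// rung[k] z = 265 + k*265
cube([36, 34, 1466]);
translate([358, 0, 0]) cube([36, 34, 1466]);
translate([36, 0, 265]) cube([322, 34, 37]);
translate([36, 0, 530]) cube([322, 34, 37]);
translate([36, 0, 795]) cube([322, 34, 37]);
translate([36, 0, 1060]) cube([322, 34, 37]);
translate([36, 0, 1325]) cube([322, 34, 37]);


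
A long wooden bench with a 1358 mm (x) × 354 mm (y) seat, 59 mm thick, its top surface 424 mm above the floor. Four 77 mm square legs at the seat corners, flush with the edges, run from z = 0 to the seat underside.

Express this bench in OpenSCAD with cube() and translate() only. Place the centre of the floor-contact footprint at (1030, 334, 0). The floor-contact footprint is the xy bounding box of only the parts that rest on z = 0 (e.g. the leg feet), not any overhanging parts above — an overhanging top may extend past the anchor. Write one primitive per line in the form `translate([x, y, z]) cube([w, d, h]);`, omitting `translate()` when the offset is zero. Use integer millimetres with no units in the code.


// leg_h = 424 − 59 = 365
translate([351, 157, 365]) cube([1358, 354, 59]);
translate([351, 157, 0]) cube([77, 77, 365]);
translate([351, 434, 0]) cube([77, 77, 365]);
translate([1632, 157, 0]) cube([77, 77, 365]);
translate([1632, 434, 0]) cube([77, 77, 365]);


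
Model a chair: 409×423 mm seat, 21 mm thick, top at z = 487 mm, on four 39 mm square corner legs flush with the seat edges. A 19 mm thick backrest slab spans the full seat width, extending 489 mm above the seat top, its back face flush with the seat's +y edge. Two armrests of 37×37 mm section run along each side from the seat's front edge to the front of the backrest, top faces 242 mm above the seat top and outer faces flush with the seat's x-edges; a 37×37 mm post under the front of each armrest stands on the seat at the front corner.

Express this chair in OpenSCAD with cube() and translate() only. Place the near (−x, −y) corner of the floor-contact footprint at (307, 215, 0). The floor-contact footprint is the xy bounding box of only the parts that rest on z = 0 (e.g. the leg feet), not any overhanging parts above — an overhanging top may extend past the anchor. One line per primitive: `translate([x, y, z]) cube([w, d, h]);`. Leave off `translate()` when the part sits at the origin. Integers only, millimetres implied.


// leg_h = 487 - 21 = 466
// arm post h = 242 - 37 = 205
translate([307, 215, 466]) cube([409, 423, 21]);
translate([307, 215, 0]) cube([39, 39, 466]);
translate([677, 215, 0]) cube([39, 39, 466]);
translate([307, 599, 0]) cube([39, 39, 466]);
translate([677, 599, 0]) cube([39, 39, 466]);
translate([307, 619, 487]) cube([409, 19, 489]);
translate([307, 215, 692]) cube([37, 404, 37]);
translate([679, 215, 692]) cube([37, 404, 37]);
translate([307, 215, 487]) cube([37, 37, 205]);
translate([679, 215, 487]) cube([37, 37, 205]);


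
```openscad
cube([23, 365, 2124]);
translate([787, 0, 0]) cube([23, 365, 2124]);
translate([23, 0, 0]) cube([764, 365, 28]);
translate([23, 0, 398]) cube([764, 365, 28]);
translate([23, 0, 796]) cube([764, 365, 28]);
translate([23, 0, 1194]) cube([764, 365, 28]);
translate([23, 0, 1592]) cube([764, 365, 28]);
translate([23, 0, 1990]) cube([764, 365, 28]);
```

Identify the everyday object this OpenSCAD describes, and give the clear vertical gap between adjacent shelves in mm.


A bookshelf. The clear shelf gap is 370 mm.

Two tall side panels with 6 horizontal boards between them — a bookshelf. The first two shelf undersides are at z = 0 and z = 398; with shelf thickness 28, the clear gap is 398 − 0 − 28 = 370 mm.


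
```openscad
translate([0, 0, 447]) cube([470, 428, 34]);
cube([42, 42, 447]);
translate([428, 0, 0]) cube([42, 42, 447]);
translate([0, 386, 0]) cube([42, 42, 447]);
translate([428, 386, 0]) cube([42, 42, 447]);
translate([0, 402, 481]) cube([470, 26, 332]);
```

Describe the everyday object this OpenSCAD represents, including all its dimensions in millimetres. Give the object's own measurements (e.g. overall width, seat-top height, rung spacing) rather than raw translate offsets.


A chair. The seat is a 470×428×34 mm slab with its top at z = 481 mm, on four 42×42 mm corner legs (flush with the seat edges, standing on z = 0). A flat backrest 26 mm thick, 332 mm tall, spans the full seat width and rises from the seat top along its +y edge, rear face flush with the rear of the seat.


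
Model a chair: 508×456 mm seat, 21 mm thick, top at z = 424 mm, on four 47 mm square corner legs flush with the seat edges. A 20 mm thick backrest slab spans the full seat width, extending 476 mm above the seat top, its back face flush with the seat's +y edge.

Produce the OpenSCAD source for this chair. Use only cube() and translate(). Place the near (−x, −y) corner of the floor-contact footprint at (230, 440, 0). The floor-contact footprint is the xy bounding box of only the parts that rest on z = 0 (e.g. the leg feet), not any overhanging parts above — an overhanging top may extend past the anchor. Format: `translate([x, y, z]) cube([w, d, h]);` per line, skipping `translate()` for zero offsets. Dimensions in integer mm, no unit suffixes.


translate([230, 440, 403]) cube([508, 456, 21]);
translate([230, 440, 0]) cube([47, 47, 403]);
translate([691, 440, 0]) cube([47, 47, 403]);
translate([230, 849, 0]) cube([47, 47, 403]);
translate([691, 849, 0]) cube([47, 47, 403]);
translate([230, 876, 424]) cube([508, 20, 476]);


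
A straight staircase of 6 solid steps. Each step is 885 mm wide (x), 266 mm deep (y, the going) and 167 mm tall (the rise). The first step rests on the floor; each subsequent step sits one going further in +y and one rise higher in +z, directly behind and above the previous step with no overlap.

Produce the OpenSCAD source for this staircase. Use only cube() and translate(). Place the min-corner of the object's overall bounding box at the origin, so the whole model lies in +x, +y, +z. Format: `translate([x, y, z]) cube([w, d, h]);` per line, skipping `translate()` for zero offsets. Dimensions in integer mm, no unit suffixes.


cube([885, 266, 167]);
translate([0, 266, 167]) cube([885, 266, 167]);
translate([0, 532, 334]) cube([885, 266, 167]);
translate([0, 798, 501]) cube([885, 266, 167]);
translate([0, 1064, 668]) cube([885, 266, 167]);
translate([0, 1330, 835]) cube([885, 266, 167]);


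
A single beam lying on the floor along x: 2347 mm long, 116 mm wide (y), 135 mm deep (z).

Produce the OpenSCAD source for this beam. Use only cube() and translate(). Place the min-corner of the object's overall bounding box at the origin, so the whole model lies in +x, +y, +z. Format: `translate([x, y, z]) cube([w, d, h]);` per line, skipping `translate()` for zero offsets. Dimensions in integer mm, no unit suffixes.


cube([2347, 116, 135]);


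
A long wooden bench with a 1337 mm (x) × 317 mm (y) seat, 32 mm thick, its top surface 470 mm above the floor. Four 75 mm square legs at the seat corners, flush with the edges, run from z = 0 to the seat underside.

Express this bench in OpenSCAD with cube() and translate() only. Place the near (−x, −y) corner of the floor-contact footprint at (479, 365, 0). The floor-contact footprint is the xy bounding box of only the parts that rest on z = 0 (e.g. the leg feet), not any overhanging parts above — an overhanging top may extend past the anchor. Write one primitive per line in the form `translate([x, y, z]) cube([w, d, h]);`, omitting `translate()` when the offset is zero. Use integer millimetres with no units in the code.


// leg_h = 470 − 32 = 438
translate([479, 365, 438]) cube([1337, 317, 32]);
translate([479, 365, 0]) cube([75, 75, 438]);
translate([479, 607, 0]) cube([75, 75, 438]);
translate([1741, 365, 0]) cube([75, 75, 438]);
translate([1741, 607, 0]) cube([75, 75, 438]);


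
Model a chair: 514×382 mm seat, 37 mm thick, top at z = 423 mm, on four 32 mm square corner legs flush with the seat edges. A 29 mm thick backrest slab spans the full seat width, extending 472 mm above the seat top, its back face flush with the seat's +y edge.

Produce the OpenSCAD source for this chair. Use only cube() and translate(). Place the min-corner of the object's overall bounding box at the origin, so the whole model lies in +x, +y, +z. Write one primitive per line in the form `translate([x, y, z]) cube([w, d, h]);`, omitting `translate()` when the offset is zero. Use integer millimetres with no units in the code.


// leg_h = 423 - 37 = 386
translate([0, 0, 386]) cube([514, 382, 37]);
cube([32, 32, 386]);
translate([482, 0, 0]) cube([32, 32, 386]);
translate([0, 350, 0]) cube([32, 32, 386]);
translate([482, 350, 0]) cube([32, 32, 386]);
translate([0, 353, 423]) cube([514, 29, 472]);


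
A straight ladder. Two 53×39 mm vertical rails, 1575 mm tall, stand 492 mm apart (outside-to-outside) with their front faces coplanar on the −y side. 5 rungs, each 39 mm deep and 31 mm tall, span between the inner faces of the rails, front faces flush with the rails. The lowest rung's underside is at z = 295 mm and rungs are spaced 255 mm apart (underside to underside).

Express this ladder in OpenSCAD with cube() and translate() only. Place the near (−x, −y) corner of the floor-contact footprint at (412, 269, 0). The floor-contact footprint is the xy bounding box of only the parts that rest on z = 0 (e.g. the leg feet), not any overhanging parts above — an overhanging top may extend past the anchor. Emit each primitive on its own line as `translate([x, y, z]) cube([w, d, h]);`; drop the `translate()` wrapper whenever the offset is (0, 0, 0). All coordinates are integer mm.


translate([412, 269, 0]) cube([53, 39, 1575]);
translate([851, 269, 0]) cube([53, 39, 1575]);
translate([465, 269, 295]) cube([386, 39, 31]);
translate([465, 269, 550]) cube([386, 39, 31]);
translate([465, 269, 805]) cube([386, 39, 31]);
translate([465, 269, 1060]) cube([386, 39, 31]);
translate([465, 269, 1315]) cube([386, 39, 31]);


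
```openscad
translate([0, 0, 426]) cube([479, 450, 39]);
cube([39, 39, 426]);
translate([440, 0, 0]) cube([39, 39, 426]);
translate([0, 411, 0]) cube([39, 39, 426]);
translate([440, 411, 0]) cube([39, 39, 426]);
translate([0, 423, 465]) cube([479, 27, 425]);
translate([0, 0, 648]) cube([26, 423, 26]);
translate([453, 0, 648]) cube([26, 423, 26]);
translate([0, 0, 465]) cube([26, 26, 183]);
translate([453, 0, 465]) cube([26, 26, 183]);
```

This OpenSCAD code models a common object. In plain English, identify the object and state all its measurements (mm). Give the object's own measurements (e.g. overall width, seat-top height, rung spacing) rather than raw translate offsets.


A chair. The seat is a 479×450×39 mm slab with its top at z = 465 mm, on four 39×39 mm corner legs (flush with the seat edges, standing on z = 0). A flat backrest 27 mm thick, 425 mm tall, spans the full seat width and rises from the seat top along its +y edge, rear face flush with the rear of the seat. Two armrests of 26×26 mm section run along each side from the seat's front edge to the front of the backrest, top faces 209 mm above the seat top and outer faces flush with the seat's x-edges; a 26×26 mm post under the front of each armrest stands on the seat at the front corner.


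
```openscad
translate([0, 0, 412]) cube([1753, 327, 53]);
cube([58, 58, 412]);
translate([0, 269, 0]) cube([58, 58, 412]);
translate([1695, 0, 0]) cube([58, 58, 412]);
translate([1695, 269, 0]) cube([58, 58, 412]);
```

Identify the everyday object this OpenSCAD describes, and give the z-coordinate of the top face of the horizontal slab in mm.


A bench. The seat-top height is 465 mm.

A long slab on four corner posts — a bench. The slab sits at z = 412 with thickness 53, so the top is 412 + 53 = 465 mm.


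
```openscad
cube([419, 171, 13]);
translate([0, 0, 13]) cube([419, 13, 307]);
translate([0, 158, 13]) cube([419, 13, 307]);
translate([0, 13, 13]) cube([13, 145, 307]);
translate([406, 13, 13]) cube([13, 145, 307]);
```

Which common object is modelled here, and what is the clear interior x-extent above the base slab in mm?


An open box. The internal width is 393 mm.

A 419×171 base slab with four walls standing on it — an open box. The base is 419 mm wide and the walls are 13 mm thick, so the internal width is 419 − 2 × 13 = 393 mm.


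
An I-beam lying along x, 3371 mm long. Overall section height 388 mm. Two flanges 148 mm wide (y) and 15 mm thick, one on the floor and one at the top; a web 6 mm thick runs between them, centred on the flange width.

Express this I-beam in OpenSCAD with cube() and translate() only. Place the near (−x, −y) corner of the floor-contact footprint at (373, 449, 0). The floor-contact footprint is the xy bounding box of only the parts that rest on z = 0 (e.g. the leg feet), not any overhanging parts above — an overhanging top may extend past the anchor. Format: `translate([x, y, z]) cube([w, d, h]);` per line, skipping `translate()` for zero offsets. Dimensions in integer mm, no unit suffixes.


translate([373, 449, 0]) cube([3371, 148, 15]);
translate([373, 520, 15]) cube([3371, 6, 358]);
translate([373, 449, 373]) cube([3371, 148, 15]);


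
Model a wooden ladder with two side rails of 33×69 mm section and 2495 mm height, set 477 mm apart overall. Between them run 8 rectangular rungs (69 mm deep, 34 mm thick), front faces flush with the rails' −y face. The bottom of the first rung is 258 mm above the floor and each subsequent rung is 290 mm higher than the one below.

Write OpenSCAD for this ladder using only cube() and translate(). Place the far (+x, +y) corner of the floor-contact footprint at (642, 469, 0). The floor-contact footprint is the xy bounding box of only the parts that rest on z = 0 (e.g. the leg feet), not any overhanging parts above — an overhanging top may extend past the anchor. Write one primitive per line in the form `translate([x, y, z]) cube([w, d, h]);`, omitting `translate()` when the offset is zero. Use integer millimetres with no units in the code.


translate([165, 400, 0]) cube([33, 69, 2495]);
translate([609, 400, 0]) cube([33, 69, 2495]);
translate([198, 400, 258]) cube([411, 69, 34]);
translate([198, 400, 548]) cube([411, 69, 34]);
translate([198, 400, 838]) cube([411, 69, 34]);
translate([198, 400, 1128]) cube([411, 69, 34]);
translate([198, 400, 1418]) cube([411, 69, 34]);
translate([198, 400, 1708]) cube([411, 69, 34]);
translate([198, 400, 1998]) cube([411, 69, 34]);
translate([198, 400, 2288]) cube([411, 69, 34]);


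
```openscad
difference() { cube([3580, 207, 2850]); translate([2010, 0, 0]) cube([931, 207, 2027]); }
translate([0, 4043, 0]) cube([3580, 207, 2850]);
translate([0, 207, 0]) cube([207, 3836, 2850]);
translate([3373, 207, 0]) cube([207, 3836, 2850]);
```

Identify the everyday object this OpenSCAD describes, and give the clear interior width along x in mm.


A single room. The interior width is 3166 mm.

Four walls enclosing a rectangle with a door in the front wall — a room. Outside width 3580 minus two 207 mm walls gives 3166 mm.


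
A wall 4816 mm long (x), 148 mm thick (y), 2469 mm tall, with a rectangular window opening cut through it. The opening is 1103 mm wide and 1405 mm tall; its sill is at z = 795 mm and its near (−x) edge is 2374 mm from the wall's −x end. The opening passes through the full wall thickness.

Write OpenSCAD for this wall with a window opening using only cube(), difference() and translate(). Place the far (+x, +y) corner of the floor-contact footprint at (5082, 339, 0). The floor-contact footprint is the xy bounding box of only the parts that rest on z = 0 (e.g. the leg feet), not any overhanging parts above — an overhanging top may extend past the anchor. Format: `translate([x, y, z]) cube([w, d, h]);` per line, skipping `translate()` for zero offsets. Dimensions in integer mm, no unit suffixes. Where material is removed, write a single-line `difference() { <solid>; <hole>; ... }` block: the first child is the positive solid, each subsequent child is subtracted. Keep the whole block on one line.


difference() { translate([266, 191, 0]) cube([4816, 148, 2469]); translate([2640, 191, 795]) cube([1103, 148, 1405]); }


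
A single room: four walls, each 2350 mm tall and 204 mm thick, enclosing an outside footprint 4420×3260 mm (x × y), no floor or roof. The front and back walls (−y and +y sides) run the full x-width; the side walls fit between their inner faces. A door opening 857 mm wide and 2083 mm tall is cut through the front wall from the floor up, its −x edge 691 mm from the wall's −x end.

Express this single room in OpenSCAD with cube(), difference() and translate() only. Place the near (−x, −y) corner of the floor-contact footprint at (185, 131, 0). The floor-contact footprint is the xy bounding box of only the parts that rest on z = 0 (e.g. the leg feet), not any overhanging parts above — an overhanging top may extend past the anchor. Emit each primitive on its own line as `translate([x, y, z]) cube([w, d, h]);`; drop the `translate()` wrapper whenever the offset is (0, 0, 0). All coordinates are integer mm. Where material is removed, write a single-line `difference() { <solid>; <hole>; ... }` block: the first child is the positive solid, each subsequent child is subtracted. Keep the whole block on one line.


difference() { translate([185, 131, 0]) cube([4420, 204, 2350]); translate([876, 131, 0]) cube([857, 204, 2083]); }
translate([185, 3187, 0]) cube([4420, 204, 2350]);
translate([185, 335, 0]) cube([204, 2852, 2350]);
translate([4401, 335, 0]) cube([204, 2852, 2350]);


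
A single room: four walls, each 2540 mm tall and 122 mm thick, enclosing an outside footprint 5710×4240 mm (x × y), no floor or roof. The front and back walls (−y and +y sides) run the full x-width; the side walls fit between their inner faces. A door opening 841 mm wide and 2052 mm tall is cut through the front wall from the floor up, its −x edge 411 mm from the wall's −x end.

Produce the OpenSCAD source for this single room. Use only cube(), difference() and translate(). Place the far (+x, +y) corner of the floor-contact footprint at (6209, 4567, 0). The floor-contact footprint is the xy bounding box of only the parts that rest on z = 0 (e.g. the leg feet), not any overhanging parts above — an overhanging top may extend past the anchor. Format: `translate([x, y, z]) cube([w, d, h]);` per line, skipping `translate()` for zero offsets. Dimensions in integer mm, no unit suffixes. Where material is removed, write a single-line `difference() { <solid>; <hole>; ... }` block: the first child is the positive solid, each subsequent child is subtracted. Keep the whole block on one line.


difference() { translate([499, 327, 0]) cube([5710, 122, 2540]); translate([910, 327, 0]) cube([841, 122, 2052]); }
translate([499, 4445, 0]) cube([5710, 122, 2540]);
translate([499, 449, 0]) cube([122, 3996, 2540]);
translate([6087, 449, 0]) cube([122, 3996, 2540]);


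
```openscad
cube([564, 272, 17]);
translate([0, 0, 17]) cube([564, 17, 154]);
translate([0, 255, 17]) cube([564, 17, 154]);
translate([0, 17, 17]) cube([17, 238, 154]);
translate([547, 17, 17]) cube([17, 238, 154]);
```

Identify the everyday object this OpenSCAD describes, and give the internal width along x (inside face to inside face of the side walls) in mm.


An open box. The internal width is 530 mm.

A 564×272 base slab with four walls standing on it — an open box. The base is 564 mm wide and the walls are 17 mm thick, so the internal width is 564 − 2 × 17 = 530 mm.


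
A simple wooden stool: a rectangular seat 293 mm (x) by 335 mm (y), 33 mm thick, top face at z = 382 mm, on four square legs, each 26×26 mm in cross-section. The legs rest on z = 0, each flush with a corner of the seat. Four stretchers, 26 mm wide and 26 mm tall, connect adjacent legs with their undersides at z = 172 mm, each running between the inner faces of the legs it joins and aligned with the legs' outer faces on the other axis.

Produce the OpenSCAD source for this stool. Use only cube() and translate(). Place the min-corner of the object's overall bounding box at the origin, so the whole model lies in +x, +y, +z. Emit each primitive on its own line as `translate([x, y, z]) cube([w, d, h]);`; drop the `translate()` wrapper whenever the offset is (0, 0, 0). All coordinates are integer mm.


translate([0, 0, 349]) cube([293, 335, 33]);
cube([26, 26, 349]);
translate([267, 0, 0]) cube([26, 26, 349]);
translate([0, 309, 0]) cube([26, 26, 349]);
translate([267, 309, 0]) cube([26, 26, 349]);
translate([26, 0, 172]) cube([241, 26, 26]);
translate([26, 309, 172]) cube([241, 26, 26]);
translate([0, 26, 172]) cube([26, 283, 26]);
translate([267, 26, 172]) cube([26, 283, 26]);


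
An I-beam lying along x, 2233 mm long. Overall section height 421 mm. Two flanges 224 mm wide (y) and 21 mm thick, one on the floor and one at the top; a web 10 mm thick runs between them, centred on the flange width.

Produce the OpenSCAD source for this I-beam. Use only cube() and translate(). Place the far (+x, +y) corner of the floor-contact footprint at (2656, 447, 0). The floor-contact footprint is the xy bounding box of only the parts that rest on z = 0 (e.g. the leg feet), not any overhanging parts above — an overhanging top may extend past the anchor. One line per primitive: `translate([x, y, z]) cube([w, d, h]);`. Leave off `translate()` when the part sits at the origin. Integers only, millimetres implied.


translate([423, 223, 0]) cube([2233, 224, 21]);
translate([423, 330, 21]) cube([2233, 10, 379]);
translate([423, 223, 400]) cube([2233, 224, 21]);


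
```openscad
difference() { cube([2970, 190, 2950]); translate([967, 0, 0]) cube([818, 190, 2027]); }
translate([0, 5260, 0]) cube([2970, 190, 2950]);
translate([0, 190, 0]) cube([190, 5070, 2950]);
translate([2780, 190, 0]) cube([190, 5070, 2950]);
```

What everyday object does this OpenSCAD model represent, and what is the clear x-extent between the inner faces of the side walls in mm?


A single room. The interior width is 2590 mm.

Four walls enclosing a rectangle with a door in the front wall — a room. Outside width 2970 minus two 190 mm walls gives 2590 mm.


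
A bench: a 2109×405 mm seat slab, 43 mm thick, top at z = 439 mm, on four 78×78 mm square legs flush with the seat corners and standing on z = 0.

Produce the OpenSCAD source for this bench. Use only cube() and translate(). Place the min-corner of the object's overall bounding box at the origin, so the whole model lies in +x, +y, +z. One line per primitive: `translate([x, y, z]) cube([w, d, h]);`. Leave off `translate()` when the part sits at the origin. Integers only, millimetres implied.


translate([0, 0, 396]) cube([2109, 405, 43]);
cube([78, 78, 396]);
translate([0, 327, 0]) cube([78, 78, 396]);
translate([2031, 0, 0]) cube([78, 78, 396]);
translate([2031, 327, 0]) cube([78, 78, 396]);


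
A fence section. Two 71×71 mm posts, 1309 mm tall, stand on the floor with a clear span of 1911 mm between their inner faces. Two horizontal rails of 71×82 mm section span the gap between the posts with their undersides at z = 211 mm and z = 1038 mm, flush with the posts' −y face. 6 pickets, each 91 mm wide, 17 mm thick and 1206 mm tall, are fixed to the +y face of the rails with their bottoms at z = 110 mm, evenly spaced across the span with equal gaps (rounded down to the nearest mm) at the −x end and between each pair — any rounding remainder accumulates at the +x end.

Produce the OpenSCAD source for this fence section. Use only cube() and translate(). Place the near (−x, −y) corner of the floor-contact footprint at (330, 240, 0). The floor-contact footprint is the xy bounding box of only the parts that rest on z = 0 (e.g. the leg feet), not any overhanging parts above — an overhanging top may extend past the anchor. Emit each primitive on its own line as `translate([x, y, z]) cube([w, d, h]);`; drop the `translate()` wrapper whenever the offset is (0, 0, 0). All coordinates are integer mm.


translate([330, 240, 0]) cube([71, 71, 1309]);
translate([2312, 240, 0]) cube([71, 71, 1309]);
translate([401, 240, 211]) cube([1911, 71, 82]);
translate([401, 240, 1038]) cube([1911, 71, 82]);
translate([596, 311, 110]) cube([91, 17, 1206]);
translate([882, 311, 110]) cube([91, 17, 1206]);
translate([1168, 311, 110]) cube([91, 17, 1206]);
translate([1454, 311, 110]) cube([91, 17, 1206]);
translate([1740, 311, 110]) cube([91, 17, 1206]);
translate([2026, 311, 110]) cube([91, 17, 1206]);


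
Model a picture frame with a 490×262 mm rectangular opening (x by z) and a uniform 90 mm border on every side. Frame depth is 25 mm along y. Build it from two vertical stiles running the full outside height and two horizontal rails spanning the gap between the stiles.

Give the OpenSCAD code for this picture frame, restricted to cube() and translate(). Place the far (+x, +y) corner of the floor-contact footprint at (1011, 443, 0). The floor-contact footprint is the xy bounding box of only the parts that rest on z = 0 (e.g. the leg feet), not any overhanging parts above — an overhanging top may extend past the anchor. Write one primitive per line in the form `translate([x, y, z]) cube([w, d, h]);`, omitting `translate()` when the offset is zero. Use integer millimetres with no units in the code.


translate([341, 418, 0]) cube([90, 25, 442]);
translate([921, 418, 0]) cube([90, 25, 442]);
translate([431, 418, 0]) cube([490, 25, 90]);
translate([431, 418, 352]) cube([490, 25, 90]);


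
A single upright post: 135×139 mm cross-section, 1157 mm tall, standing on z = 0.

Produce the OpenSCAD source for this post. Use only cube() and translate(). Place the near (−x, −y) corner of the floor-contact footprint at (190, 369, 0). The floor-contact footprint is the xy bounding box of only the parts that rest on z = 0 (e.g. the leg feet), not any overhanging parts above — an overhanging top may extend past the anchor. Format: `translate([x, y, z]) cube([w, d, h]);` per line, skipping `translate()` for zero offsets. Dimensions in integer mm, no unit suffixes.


translate([190, 369, 0]) cube([135, 139, 1157]);


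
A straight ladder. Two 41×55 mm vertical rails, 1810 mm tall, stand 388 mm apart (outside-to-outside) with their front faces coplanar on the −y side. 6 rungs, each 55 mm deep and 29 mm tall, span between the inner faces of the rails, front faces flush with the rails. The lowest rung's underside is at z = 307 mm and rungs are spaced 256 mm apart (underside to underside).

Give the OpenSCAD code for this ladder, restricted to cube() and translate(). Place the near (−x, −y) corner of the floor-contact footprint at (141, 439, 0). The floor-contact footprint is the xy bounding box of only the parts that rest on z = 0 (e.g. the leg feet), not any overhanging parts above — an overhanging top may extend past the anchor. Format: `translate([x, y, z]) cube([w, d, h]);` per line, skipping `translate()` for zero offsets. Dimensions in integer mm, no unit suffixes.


translate([141, 439, 0]) cube([41, 55, 1810]);
translate([488, 439, 0]) cube([41, 55, 1810]);
translate([182, 439, 307]) cube([306, 55, 29]);
translate([182, 439, 563]) cube([306, 55, 29]);
translate([182, 439, 819]) cube([306, 55, 29]);
translate([182, 439, 1075]) cube([306, 55, 29]);
translate([182, 439, 1331]) cube([306, 55, 29]);
translate([182, 439, 1587]) cube([306, 55, 29]);


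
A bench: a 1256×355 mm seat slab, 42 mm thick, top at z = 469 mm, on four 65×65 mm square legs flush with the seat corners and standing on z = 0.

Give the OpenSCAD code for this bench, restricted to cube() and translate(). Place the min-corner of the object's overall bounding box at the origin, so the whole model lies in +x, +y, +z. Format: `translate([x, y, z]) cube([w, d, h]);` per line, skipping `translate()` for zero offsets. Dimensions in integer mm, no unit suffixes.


translate([0, 0, 427]) cube([1256, 355, 42]);
cube([65, 65, 427]);
translate([0, 290, 0]) cube([65, 65, 427]);
translate([1191, 0, 0]) cube([65, 65, 427]);
translate([1191, 290, 0]) cube([65, 65, 427]);


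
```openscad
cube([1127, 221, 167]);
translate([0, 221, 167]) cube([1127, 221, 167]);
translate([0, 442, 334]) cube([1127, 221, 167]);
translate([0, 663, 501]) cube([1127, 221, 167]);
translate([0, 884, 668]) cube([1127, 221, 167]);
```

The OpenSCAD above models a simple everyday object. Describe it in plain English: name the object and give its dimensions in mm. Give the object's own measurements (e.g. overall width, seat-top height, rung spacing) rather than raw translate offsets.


A straight staircase of 5 solid steps. Each step is 1127 mm wide (x), 221 mm deep (y, the going) and 167 mm tall (the rise). The first step rests on the floor; each subsequent step sits one going further in +y and one rise higher in +z, directly behind and above the previous step with no overlap.
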